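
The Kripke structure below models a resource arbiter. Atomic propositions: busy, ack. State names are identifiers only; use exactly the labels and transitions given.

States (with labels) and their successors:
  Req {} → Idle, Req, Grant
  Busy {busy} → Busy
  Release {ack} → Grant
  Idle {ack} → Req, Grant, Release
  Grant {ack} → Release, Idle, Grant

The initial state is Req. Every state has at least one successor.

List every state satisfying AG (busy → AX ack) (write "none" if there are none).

States satisfying busy → AX ack: {Req, Release, Idle, Grant}.
States satisfying AG (busy → AX ack): {Req, Release, Idle, Grant}.

{Req, Release, Idle, Grant}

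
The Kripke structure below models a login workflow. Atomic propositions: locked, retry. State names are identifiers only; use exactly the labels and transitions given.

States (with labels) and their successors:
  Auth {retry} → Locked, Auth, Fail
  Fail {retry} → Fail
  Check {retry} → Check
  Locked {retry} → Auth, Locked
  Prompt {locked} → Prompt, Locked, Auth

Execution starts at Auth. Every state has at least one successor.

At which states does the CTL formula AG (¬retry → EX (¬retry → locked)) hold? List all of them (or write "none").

{Auth, Fail, Check, Locked, Prompt}

States satisfying ¬retry → EX (¬retry → locked): {Auth, Fail, Check, Locked, Prompt}.
States satisfying AG (¬retry → EX (¬retry → locked)): {Auth, Fail, Check, Locked, Prompt}.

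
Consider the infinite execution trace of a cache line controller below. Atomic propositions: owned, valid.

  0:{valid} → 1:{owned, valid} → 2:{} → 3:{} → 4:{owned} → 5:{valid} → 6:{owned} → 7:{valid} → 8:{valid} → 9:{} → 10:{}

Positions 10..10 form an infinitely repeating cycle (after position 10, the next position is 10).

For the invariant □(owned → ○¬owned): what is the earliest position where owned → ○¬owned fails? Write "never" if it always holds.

owned → ○¬owned holds at every position 0..10, and those are all the positions the trace ever visits, so the invariant □(owned → ○¬owned) is never violated.

never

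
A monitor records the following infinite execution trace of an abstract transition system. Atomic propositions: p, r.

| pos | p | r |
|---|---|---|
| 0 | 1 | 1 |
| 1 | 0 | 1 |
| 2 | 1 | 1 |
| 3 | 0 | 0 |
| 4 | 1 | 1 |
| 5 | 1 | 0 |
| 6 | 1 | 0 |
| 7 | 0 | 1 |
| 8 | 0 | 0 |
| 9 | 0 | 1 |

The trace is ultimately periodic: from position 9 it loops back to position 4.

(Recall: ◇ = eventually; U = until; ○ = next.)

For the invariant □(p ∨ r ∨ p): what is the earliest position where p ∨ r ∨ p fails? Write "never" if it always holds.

Check p ∨ r ∨ p at each position in order: 0 ✓, 1 ✓, 2 ✓.
At position 3 the labels are {}, so p ∨ r ∨ p is false there. This is the first violation.

3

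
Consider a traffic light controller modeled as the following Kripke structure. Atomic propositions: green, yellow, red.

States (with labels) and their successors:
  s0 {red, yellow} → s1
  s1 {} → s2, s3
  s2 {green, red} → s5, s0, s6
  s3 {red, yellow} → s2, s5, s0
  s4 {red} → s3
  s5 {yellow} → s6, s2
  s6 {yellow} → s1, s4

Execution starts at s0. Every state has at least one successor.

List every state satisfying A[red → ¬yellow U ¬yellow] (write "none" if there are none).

{s1, s2, s4, s5, s6}

States satisfying red → ¬yellow: {s1, s2, s4, s5, s6}.
States satisfying ¬yellow: {s1, s2, s4}.
States satisfying A[red → ¬yellow U ¬yellow]: {s1, s2, s4, s5, s6}.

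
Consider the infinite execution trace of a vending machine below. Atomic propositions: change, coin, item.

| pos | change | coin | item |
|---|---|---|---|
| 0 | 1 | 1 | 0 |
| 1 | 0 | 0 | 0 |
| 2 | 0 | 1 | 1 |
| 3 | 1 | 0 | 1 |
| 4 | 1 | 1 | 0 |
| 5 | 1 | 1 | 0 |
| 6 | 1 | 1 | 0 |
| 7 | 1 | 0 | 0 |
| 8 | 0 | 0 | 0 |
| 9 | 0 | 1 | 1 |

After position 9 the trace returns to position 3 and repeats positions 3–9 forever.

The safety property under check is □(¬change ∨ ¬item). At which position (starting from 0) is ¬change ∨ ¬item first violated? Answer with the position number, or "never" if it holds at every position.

Check ¬change ∨ ¬item at each position in order: 0 ✓, 1 ✓, 2 ✓.
At position 3 the labels are {change, item}, so ¬change ∨ ¬item is false there. This is the first violation.

3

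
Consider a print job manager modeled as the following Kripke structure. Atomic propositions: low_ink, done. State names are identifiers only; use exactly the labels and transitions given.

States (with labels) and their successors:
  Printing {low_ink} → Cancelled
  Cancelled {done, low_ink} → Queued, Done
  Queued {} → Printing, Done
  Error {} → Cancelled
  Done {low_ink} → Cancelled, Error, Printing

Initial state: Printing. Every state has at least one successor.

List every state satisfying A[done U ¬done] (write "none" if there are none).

States satisfying done: {Cancelled}.
States satisfying ¬done: {Printing, Queued, Error, Done}.
States satisfying A[done U ¬done]: {Printing, Cancelled, Queued, Error, Done}.

{Printing, Cancelled, Queued, Error, Done}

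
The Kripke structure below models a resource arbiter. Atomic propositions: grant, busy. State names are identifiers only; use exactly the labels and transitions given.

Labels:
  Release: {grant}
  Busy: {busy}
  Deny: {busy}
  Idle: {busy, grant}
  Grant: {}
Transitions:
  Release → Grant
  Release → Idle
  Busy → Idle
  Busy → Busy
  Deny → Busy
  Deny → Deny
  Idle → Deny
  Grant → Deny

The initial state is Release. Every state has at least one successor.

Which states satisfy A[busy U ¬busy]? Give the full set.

{Release, Grant}

States satisfying busy: {Busy, Deny, Idle}.
States satisfying ¬busy: {Release, Grant}.
States satisfying A[busy U ¬busy]: {Release, Grant}.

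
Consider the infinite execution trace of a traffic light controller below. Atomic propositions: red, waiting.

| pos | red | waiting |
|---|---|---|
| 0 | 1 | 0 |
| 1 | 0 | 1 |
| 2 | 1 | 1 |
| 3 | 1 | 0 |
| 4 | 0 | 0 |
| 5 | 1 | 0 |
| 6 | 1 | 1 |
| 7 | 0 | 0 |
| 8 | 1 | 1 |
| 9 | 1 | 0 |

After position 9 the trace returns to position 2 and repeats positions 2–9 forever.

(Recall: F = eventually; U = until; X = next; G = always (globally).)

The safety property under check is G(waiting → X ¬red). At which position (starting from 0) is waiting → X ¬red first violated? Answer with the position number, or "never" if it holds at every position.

Check waiting → X ¬red at each position in order: 0 ✓.
At position 1 the labels are {waiting} and the next position 2 has {red, waiting}, so waiting → X ¬red is false there. This is the first violation.

1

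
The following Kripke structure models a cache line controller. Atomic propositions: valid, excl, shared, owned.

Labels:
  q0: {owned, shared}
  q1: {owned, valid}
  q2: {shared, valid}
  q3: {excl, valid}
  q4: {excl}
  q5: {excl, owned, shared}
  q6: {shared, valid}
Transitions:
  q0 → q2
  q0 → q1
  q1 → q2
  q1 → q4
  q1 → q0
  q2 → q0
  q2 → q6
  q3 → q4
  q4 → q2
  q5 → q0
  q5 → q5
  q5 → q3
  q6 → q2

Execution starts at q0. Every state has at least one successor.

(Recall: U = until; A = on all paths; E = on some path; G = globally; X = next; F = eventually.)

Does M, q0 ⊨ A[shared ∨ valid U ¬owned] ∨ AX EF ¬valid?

States satisfying shared ∨ valid: {q0, q1, q2, q3, q5, q6}.
States satisfying ¬owned: {q2, q3, q4, q6}.
States satisfying A[shared ∨ valid U ¬owned]: {q2, q3, q4, q6}.
States satisfying EF ¬valid: {q0, q1, q2, q3, q4, q5, q6}.
States satisfying AX EF ¬valid: {q0, q1, q2, q3, q4, q5, q6}.
States satisfying A[shared ∨ valid U ¬owned] ∨ AX EF ¬valid: {q0, q1, q2, q3, q4, q5, q6}.
q0 ∈ Sat(A[shared ∨ valid U ¬owned] ∨ AX EF ¬valid).

Yes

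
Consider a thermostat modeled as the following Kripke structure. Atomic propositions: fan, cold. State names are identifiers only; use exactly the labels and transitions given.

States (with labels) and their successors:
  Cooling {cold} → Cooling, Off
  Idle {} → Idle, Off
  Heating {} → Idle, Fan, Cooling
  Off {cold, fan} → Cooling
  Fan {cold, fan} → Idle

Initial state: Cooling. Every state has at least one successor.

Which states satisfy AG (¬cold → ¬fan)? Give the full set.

{Cooling, Idle, Heating, Off, Fan}

States satisfying ¬cold → ¬fan: {Cooling, Idle, Heating, Off, Fan}.
States satisfying AG (¬cold → ¬fan): {Cooling, Idle, Heating, Off, Fan}.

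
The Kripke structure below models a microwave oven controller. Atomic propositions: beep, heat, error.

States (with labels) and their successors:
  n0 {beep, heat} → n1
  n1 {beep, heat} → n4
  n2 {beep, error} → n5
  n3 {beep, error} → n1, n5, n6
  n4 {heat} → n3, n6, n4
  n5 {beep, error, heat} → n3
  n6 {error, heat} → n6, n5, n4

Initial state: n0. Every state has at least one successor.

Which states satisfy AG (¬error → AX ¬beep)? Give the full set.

none

States satisfying ¬error → AX ¬beep: {n1, n2, n3, n5, n6}.
States satisfying AG (¬error → AX ¬beep): ∅.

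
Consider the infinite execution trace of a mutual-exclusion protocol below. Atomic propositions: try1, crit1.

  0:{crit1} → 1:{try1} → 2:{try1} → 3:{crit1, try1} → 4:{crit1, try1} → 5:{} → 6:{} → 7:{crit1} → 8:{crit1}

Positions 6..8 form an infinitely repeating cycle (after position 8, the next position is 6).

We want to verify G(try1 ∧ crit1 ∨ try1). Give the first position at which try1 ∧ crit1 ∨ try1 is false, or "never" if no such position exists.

0

At position 0 the labels are {crit1}, so try1 ∧ crit1 ∨ try1 is false there. This is the first violation.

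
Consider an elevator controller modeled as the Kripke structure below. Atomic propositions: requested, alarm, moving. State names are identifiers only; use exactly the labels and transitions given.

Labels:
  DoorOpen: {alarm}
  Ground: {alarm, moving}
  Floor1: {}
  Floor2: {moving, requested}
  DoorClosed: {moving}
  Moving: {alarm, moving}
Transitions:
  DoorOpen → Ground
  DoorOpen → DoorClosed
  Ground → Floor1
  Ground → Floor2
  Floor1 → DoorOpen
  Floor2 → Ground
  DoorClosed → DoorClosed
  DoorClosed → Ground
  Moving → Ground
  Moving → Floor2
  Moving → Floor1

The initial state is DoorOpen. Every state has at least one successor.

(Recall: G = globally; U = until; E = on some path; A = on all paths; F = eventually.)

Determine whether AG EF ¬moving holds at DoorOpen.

States satisfying EF ¬moving: {DoorOpen, Ground, Floor1, Floor2, DoorClosed, Moving}.
States satisfying AG EF ¬moving: {DoorOpen, Ground, Floor1, Floor2, DoorClosed, Moving}.
Every state reachable from DoorOpen satisfies EF ¬moving.
DoorOpen ∈ Sat(AG EF ¬moving).

Yes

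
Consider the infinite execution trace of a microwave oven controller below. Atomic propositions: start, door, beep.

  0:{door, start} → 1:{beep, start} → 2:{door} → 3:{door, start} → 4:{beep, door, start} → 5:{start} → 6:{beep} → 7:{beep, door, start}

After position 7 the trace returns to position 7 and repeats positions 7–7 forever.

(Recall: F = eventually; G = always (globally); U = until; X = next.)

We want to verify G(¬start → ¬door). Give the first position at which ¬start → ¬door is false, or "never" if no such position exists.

2

Check ¬start → ¬door at each position in order: 0 ✓, 1 ✓.
At position 2 the labels are {door}, so ¬start → ¬door is false there. This is the first violation.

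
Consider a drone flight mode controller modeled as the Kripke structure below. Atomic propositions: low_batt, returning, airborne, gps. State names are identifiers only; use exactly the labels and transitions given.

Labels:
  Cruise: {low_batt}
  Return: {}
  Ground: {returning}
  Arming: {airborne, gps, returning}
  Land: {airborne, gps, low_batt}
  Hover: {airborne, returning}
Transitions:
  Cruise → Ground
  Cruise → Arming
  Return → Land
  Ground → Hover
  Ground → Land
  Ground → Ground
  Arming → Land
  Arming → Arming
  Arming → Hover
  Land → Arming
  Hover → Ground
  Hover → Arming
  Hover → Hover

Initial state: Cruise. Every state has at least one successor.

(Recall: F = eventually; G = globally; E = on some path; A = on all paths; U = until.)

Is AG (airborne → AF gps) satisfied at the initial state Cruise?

Does not hold

States satisfying airborne → AF gps: {Cruise, Return, Ground, Arming, Land}.
States satisfying AG (airborne → AF gps): ∅.
Hover is reachable from Cruise and violates airborne → AF gps, so AG fails at Cruise.
Cruise ∉ Sat(AG (airborne → AF gps)).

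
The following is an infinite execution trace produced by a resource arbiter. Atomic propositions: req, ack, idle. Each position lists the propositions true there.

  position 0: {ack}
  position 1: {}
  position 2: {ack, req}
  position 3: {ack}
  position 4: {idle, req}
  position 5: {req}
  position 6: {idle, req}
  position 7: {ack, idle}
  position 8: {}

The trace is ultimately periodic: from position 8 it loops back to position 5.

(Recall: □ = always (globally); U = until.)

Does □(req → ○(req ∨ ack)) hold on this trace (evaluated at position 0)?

Satisfied

req → ○(req ∨ ack) holds at every position 0..8, and those are all positions ever visited, so □(req → ○(req ∨ ack)) holds.
Positions where req holds: 2, 4, 5, 6.
Check ○(req ∨ ack) at each: 2→ok, 4→ok, 5→ok, 6→ok.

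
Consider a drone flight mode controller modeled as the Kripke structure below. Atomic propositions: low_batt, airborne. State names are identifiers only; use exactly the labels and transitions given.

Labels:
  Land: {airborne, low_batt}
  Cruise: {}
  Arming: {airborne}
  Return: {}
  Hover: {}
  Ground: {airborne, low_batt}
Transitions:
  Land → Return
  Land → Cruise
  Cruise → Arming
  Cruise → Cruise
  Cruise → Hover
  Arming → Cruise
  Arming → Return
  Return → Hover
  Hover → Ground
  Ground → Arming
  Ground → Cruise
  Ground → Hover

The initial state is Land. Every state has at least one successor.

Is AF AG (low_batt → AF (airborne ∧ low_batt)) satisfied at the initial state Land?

Yes

States satisfying AG (low_batt → AF (airborne ∧ low_batt)): {Land, Cruise, Arming, Return, Hover, Ground}.
States satisfying AF AG (low_batt → AF (airborne ∧ low_batt)): {Land, Cruise, Arming, Return, Hover, Ground}.
Land ∈ Sat(AF AG (low_batt → AF (airborne ∧ low_batt))).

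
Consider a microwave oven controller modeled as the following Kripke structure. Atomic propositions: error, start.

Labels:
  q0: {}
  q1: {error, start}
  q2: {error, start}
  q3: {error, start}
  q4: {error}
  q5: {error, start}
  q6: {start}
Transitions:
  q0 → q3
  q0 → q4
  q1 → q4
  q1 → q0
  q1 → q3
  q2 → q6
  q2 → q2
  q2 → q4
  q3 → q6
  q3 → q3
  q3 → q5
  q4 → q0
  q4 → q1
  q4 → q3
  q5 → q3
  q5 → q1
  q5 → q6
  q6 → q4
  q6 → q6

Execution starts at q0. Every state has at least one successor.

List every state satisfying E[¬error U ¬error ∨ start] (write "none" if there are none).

States satisfying ¬error: {q0, q6}.
States satisfying ¬error ∨ start: {q0, q1, q2, q3, q5, q6}.
States satisfying E[¬error U ¬error ∨ start]: {q0, q1, q2, q3, q5, q6}.

{q0, q1, q2, q3, q5, q6}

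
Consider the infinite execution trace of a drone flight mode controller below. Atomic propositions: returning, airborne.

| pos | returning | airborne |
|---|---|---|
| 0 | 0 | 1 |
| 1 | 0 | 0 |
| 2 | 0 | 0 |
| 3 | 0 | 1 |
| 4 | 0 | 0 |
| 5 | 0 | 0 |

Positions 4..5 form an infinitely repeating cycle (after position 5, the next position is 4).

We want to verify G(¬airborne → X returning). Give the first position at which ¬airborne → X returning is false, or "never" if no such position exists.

Check ¬airborne → X returning at each position in order: 0 ✓.
At position 1 the labels are {} and the next position 2 has {}, so ¬airborne → X returning is false there. This is the first violation.

1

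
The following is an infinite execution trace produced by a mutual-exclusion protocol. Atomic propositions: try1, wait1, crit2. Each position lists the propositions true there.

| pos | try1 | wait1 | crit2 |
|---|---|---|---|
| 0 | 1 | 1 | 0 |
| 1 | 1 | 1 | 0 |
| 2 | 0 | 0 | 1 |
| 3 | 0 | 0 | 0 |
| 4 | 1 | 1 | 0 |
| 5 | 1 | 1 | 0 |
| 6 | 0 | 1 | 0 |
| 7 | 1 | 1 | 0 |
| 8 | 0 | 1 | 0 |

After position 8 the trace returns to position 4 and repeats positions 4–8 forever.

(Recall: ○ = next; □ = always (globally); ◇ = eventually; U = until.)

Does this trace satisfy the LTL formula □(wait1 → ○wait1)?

No

wait1 → ○wait1 must hold at every position from 0 onward. It fails at position 1, so □(wait1 → ○wait1) is false.
Positions where wait1 holds: 0, 1, 4, 5, 6, 7, 8.
Check ○wait1 at each: 0→ok, 1→fails, 4→ok, 5→ok, 6→ok, 7→ok, 8→ok.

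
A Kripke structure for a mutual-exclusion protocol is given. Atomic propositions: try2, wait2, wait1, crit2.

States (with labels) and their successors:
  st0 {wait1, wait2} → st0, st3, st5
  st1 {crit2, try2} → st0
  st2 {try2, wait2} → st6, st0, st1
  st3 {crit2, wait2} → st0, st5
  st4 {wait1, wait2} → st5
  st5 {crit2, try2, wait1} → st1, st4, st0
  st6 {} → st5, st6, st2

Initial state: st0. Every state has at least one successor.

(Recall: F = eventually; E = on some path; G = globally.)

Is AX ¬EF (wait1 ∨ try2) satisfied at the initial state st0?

States satisfying ¬EF (wait1 ∨ try2): ∅.
States satisfying AX ¬EF (wait1 ∨ try2): ∅.
st0 ∉ Sat(AX ¬EF (wait1 ∨ try2)).

Violated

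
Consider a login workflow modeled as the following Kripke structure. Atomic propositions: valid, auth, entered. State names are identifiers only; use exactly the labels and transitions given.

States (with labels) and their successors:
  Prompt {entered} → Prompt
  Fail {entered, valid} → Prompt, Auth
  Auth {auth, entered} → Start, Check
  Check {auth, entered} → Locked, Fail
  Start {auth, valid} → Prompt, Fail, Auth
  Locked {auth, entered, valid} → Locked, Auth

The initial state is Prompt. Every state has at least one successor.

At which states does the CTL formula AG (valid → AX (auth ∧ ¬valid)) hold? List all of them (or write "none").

States satisfying valid → AX (auth ∧ ¬valid): {Prompt, Auth, Check}.
States satisfying AG (valid → AX (auth ∧ ¬valid)): {Prompt}.

{Prompt}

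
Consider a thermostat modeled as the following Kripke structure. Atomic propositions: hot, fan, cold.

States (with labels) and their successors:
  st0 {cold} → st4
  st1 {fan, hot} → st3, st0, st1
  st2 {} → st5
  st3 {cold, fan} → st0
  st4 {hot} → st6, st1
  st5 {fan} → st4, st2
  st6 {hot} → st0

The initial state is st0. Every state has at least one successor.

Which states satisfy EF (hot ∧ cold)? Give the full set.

none

States satisfying hot ∧ cold: ∅.
States satisfying EF (hot ∧ cold): ∅.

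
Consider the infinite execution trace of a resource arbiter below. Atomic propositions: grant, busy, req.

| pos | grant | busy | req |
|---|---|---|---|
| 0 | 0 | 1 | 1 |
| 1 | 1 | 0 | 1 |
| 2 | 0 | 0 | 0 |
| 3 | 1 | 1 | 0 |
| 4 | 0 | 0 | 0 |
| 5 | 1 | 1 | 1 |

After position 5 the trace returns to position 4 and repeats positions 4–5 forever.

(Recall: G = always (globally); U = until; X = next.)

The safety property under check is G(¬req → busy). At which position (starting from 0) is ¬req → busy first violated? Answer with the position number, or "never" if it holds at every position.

2

Check ¬req → busy at each position in order: 0 ✓, 1 ✓.
At position 2 the labels are {}, so ¬req → busy is false there. This is the first violation.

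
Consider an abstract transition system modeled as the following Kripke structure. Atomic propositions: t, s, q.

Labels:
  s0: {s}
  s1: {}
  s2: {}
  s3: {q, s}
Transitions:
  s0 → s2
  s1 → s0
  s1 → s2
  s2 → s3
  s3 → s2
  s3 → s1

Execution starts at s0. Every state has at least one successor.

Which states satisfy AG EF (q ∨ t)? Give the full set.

{s0, s1, s2, s3}

States satisfying EF (q ∨ t): {s0, s1, s2, s3}.
States satisfying AG EF (q ∨ t): {s0, s1, s2, s3}.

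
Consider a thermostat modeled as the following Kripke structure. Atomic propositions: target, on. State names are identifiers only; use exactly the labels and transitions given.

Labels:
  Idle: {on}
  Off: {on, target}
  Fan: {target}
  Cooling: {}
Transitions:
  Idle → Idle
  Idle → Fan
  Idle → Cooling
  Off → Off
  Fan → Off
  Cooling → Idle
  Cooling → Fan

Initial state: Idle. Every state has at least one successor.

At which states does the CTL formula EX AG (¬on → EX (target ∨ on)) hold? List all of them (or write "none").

{Idle, Off, Fan, Cooling}

States satisfying AG (¬on → EX (target ∨ on)): {Idle, Off, Fan, Cooling}.
States satisfying EX AG (¬on → EX (target ∨ on)): {Idle, Off, Fan, Cooling}.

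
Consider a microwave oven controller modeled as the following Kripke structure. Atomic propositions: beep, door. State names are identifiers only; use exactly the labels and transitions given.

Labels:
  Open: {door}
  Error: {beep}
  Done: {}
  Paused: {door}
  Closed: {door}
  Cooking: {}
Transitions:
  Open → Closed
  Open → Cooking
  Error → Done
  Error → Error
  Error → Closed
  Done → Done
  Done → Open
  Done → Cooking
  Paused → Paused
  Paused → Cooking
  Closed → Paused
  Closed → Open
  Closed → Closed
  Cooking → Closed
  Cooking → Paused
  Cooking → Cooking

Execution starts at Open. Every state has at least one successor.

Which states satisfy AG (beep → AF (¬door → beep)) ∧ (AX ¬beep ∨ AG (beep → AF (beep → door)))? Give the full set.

States satisfying beep → AF (¬door → beep): {Open, Error, Done, Paused, Closed, Cooking}.
States satisfying AG (beep → AF (¬door → beep)): {Open, Error, Done, Paused, Closed, Cooking}.
States satisfying ¬beep: {Open, Done, Paused, Closed, Cooking}.
States satisfying AX ¬beep: {Open, Done, Paused, Closed, Cooking}.
States satisfying beep → AF (beep → door): {Open, Done, Paused, Closed, Cooking}.
States satisfying AG (beep → AF (beep → door)): {Open, Done, Paused, Closed, Cooking}.
States satisfying AX ¬beep ∨ AG (beep → AF (beep → door)): {Open, Done, Paused, Closed, Cooking}.
States satisfying AG (beep → AF (¬door → beep)) ∧ (AX ¬beep ∨ AG (beep → AF (beep → door))): {Open, Done, Paused, Closed, Cooking}.

{Open, Done, Paused, Closed, Cooking}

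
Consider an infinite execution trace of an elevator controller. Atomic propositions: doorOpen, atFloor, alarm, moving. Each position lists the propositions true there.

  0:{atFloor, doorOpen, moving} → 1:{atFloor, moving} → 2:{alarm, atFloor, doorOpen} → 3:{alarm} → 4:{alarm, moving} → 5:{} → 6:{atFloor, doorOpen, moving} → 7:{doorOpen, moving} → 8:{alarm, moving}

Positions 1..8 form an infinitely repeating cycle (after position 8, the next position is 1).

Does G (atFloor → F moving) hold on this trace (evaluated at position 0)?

atFloor → F moving holds at every position 0..8, and those are all positions ever visited, so G (atFloor → F moving) holds.
Positions where atFloor holds: 0, 1, 2, 6.
Check F moving at each: 0→ok, 1→ok, 2→ok, 6→ok.

Holds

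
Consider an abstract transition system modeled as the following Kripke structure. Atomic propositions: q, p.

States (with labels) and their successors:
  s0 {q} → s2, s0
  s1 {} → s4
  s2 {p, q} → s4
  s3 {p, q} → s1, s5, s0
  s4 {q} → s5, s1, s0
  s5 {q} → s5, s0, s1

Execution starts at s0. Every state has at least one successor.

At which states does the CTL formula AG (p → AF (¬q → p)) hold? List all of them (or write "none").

{s0, s1, s2, s3, s4, s5}

States satisfying p → AF (¬q → p): {s0, s1, s2, s3, s4, s5}.
States satisfying AG (p → AF (¬q → p)): {s0, s1, s2, s3, s4, s5}.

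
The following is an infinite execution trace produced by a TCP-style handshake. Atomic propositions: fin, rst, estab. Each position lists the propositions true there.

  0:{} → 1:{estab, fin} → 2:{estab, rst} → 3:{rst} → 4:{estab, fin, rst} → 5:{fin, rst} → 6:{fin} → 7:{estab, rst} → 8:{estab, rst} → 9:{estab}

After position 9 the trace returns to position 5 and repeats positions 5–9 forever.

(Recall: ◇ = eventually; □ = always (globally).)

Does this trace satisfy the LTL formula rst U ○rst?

Violated

Walking from position 0: at position 0, ○rst has not yet held and rst fails, so rst U ○rst is false.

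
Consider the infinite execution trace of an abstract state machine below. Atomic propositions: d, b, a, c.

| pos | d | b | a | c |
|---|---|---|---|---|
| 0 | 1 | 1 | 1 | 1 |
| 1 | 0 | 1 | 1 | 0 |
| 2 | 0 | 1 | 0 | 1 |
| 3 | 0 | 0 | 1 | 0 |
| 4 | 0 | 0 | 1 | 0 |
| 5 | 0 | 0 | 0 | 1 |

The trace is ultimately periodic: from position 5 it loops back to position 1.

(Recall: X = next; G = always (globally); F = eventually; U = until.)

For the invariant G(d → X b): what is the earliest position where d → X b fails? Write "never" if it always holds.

d → X b holds at every position 0..5, and those are all the positions the trace ever visits, so the invariant G(d → X b) is never violated.

never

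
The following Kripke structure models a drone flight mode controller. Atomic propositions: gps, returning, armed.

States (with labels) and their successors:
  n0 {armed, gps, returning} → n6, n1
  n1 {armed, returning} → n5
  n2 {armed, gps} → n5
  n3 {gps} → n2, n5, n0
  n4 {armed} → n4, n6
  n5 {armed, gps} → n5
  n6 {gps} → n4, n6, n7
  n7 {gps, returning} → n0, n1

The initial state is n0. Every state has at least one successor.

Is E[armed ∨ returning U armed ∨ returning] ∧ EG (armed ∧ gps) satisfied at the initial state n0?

States satisfying armed ∨ returning: {n0, n1, n2, n4, n5, n7}.
States satisfying E[armed ∨ returning U armed ∨ returning]: {n0, n1, n2, n4, n5, n7}.
States satisfying armed ∧ gps: {n0, n2, n5}.
States satisfying EG (armed ∧ gps): {n2, n5}.
States satisfying E[armed ∨ returning U armed ∨ returning] ∧ EG (armed ∧ gps): {n2, n5}.
n0 ∉ Sat(E[armed ∨ returning U armed ∨ returning] ∧ EG (armed ∧ gps)).

No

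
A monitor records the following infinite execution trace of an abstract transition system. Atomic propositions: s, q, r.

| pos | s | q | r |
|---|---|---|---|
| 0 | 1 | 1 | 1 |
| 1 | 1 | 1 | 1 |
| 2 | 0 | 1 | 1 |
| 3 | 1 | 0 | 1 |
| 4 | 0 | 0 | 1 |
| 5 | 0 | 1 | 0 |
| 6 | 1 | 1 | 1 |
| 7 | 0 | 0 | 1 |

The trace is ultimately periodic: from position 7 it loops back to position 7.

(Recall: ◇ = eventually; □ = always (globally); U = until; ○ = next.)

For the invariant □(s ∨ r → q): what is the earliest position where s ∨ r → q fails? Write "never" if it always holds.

Check s ∨ r → q at each position in order: 0 ✓, 1 ✓, 2 ✓.
At position 3 the labels are {r, s}, so s ∨ r → q is false there. This is the first violation.

3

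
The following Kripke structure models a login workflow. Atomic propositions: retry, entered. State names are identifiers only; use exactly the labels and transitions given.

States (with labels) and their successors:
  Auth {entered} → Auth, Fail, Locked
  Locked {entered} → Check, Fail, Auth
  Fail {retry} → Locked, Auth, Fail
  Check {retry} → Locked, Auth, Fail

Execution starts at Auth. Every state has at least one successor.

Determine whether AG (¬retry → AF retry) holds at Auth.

States satisfying ¬retry → AF retry: {Fail, Check}.
States satisfying AG (¬retry → AF retry): ∅.
Auth is reachable from Auth and violates ¬retry → AF retry, so AG fails at Auth.
Auth ∉ Sat(AG (¬retry → AF retry)).

Does not hold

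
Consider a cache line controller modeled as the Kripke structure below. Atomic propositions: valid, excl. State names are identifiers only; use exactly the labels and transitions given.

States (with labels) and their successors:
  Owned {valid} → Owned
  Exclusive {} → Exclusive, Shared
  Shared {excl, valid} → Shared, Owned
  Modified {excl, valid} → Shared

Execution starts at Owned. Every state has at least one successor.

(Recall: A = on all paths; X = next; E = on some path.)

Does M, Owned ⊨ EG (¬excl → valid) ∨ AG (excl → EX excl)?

States satisfying ¬excl → valid: {Owned, Shared, Modified}.
States satisfying EG (¬excl → valid): {Owned, Shared, Modified}.
States satisfying excl → EX excl: {Owned, Exclusive, Shared, Modified}.
States satisfying AG (excl → EX excl): {Owned, Exclusive, Shared, Modified}.
States satisfying EG (¬excl → valid) ∨ AG (excl → EX excl): {Owned, Exclusive, Shared, Modified}.
Owned ∈ Sat(EG (¬excl → valid) ∨ AG (excl → EX excl)).

Holds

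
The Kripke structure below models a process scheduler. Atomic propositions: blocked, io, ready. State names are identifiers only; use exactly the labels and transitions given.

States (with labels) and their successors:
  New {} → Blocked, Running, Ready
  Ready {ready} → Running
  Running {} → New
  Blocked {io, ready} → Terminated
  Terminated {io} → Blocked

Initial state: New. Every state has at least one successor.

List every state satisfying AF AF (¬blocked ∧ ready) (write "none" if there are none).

{Ready, Blocked, Terminated}

States satisfying AF (¬blocked ∧ ready): {Ready, Blocked, Terminated}.
States satisfying AF AF (¬blocked ∧ ready): {Ready, Blocked, Terminated}.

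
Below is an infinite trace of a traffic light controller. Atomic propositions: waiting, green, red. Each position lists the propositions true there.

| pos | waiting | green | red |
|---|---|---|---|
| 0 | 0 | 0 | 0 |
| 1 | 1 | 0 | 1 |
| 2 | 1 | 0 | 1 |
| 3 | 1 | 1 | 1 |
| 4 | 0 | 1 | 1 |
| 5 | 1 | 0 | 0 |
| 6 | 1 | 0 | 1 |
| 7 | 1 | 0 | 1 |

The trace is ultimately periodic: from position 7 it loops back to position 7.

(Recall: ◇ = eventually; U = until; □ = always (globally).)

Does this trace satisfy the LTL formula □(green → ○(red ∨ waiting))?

green → ○(red ∨ waiting) holds at every position 0..7, and those are all positions ever visited, so □(green → ○(red ∨ waiting)) holds.
Positions where green holds: 3, 4.
Check ○(red ∨ waiting) at each: 3→ok, 4→ok.

Satisfied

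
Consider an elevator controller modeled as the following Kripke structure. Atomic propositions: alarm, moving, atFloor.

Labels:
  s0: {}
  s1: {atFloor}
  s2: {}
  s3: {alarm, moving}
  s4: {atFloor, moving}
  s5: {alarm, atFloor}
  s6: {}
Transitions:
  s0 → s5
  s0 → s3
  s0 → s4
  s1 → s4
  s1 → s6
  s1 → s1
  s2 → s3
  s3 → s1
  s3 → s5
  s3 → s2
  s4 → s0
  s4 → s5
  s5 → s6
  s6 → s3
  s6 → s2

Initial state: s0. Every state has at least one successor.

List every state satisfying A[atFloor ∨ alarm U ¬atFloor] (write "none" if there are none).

States satisfying atFloor ∨ alarm: {s1, s3, s4, s5}.
States satisfying ¬atFloor: {s0, s2, s3, s6}.
States satisfying A[atFloor ∨ alarm U ¬atFloor]: {s0, s2, s3, s4, s5, s6}.

{s0, s2, s3, s4, s5, s6}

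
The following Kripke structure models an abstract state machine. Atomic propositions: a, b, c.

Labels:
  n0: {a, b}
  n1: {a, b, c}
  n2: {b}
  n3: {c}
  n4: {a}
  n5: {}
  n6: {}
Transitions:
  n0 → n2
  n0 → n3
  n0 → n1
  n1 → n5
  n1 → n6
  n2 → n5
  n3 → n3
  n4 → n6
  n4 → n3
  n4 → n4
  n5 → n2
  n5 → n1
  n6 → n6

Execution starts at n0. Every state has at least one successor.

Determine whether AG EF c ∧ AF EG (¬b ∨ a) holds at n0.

States satisfying EF c: {n0, n1, n2, n3, n4, n5}.
States satisfying AG EF c: {n3}.
States satisfying EG (¬b ∨ a): {n0, n1, n3, n4, n5, n6}.
States satisfying AF EG (¬b ∨ a): {n0, n1, n2, n3, n4, n5, n6}.
States satisfying AG EF c ∧ AF EG (¬b ∨ a): {n3}.
n0 ∉ Sat(AG EF c ∧ AF EG (¬b ∨ a)).

No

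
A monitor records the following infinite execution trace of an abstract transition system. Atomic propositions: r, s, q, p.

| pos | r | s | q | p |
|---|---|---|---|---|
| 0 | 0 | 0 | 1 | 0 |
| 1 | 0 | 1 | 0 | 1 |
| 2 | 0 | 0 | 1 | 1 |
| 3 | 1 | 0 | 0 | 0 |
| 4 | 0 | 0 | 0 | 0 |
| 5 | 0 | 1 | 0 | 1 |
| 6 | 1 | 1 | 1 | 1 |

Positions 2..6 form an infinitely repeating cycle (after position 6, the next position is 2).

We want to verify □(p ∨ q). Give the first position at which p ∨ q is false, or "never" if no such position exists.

3

Check p ∨ q at each position in order: 0 ✓, 1 ✓, 2 ✓.
At position 3 the labels are {r}, so p ∨ q is false there. This is the first violation.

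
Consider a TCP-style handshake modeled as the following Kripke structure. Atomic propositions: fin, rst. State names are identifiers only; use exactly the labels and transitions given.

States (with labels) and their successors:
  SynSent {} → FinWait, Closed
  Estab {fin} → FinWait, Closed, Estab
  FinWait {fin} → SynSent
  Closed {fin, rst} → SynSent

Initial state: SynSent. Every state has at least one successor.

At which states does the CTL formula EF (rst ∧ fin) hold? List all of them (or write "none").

{SynSent, Estab, FinWait, Closed}

States satisfying rst ∧ fin: {Closed}.
States satisfying EF (rst ∧ fin): {SynSent, Estab, FinWait, Closed}.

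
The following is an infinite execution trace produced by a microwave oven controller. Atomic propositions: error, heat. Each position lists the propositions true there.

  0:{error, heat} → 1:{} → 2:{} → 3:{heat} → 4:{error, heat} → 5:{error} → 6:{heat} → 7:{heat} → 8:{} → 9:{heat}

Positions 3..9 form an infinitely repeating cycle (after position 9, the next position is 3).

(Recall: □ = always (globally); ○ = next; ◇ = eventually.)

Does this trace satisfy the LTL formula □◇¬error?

Holds

◇¬error holds at every position 0..9, and those are all positions ever visited, so □◇¬error holds.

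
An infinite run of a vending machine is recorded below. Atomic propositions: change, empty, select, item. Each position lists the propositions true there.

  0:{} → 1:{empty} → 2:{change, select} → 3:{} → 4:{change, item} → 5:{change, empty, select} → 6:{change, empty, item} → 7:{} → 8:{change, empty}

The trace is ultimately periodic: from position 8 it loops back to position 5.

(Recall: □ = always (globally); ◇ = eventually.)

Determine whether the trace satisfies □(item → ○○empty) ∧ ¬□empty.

item → ○○empty holds at every position 0..8, and those are all positions ever visited, so □(item → ○○empty) holds.
Positions where item holds: 4, 6.
Check ○○empty at each: 4→ok, 6→ok.
At position 0: □(item → ○○empty) is true; ¬□empty is true; so □(item → ○○empty) ∧ ¬□empty is true.

Holds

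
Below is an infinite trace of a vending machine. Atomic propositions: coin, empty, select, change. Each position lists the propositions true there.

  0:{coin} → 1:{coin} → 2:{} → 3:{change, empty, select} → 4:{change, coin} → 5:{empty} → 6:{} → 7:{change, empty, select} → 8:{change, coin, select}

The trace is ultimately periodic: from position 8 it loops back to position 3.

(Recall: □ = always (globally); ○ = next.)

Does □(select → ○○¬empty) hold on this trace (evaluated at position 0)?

Violated

select → ○○¬empty must hold at every position from 0 onward. It fails at position 3, so □(select → ○○¬empty) is false.
Positions where select holds: 3, 7, 8.
Check ○○¬empty at each: 3→fails, 7→fails, 8→ok.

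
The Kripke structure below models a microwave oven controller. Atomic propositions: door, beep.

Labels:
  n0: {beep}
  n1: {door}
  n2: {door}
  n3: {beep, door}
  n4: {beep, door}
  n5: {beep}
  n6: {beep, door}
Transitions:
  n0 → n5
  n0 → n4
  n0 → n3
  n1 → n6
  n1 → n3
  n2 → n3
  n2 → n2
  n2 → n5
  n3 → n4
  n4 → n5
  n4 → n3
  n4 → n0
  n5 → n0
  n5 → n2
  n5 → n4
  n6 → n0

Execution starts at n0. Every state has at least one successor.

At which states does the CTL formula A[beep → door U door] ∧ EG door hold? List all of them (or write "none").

{n1, n2, n3, n4}

States satisfying beep → door: {n1, n2, n3, n4, n6}.
States satisfying door: {n1, n2, n3, n4, n6}.
States satisfying A[beep → door U door]: {n1, n2, n3, n4, n6}.
States satisfying EG door: {n1, n2, n3, n4}.
States satisfying A[beep → door U door] ∧ EG door: {n1, n2, n3, n4}.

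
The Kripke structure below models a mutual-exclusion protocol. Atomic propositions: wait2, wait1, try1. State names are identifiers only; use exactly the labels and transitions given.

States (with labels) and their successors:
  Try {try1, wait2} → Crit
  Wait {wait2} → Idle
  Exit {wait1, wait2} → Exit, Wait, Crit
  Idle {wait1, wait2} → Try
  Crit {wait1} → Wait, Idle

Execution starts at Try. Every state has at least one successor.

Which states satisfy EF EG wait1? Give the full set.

States satisfying EG wait1: {Exit}.
States satisfying EF EG wait1: {Exit}.

{Exit}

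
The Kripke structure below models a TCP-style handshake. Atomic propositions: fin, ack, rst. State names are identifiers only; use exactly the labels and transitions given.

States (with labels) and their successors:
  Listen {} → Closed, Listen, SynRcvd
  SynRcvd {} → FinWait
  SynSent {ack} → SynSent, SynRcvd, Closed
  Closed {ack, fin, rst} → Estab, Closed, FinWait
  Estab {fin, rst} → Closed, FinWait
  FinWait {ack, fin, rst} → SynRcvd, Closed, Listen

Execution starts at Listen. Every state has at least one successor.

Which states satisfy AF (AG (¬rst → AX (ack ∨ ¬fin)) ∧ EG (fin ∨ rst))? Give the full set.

States satisfying AG (¬rst → AX (ack ∨ ¬fin)) ∧ EG (fin ∨ rst): {Closed, Estab, FinWait}.
States satisfying AF (AG (¬rst → AX (ack ∨ ¬fin)) ∧ EG (fin ∨ rst)): {SynRcvd, Closed, Estab, FinWait}.

{SynRcvd, Closed, Estab, FinWait}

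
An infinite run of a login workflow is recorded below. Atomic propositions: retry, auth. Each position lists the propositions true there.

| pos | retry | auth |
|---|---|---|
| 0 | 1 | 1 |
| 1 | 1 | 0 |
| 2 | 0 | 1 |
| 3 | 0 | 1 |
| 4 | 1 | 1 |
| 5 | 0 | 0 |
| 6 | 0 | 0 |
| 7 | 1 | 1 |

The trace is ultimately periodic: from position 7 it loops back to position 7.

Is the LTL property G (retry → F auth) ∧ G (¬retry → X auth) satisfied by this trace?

Violated

retry → F auth holds at every position 0..7, and those are all positions ever visited, so G (retry → F auth) holds.
Positions where retry holds: 0, 1, 4, 7.
Check F auth at each: 0→ok, 1→ok, 4→ok, 7→ok.
¬retry → X auth must hold at every position from 0 onward. It fails at position 5, so G (¬retry → X auth) is false.
Positions where ¬retry holds: 2, 3, 5, 6.
Check X auth at each: 2→ok, 3→ok, 5→fails, 6→ok.
At position 0: G (retry → F auth) is true; G (¬retry → X auth) is false; so G (retry → F auth) ∧ G (¬retry → X auth) is false.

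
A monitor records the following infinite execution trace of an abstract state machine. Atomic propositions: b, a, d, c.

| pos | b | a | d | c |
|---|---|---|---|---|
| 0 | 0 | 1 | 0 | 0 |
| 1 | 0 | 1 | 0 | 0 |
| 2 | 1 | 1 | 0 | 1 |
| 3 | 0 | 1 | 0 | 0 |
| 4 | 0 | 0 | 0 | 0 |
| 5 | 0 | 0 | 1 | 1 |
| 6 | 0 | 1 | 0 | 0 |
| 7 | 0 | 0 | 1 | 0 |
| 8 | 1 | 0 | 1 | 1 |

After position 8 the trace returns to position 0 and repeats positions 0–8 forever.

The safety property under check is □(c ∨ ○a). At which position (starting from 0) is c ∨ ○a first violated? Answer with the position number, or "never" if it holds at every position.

Check c ∨ ○a at each position in order: 0 ✓, 1 ✓, 2 ✓.
At position 3 the labels are {a} and the next position 4 has {}, so c ∨ ○a is false there. This is the first violation.

3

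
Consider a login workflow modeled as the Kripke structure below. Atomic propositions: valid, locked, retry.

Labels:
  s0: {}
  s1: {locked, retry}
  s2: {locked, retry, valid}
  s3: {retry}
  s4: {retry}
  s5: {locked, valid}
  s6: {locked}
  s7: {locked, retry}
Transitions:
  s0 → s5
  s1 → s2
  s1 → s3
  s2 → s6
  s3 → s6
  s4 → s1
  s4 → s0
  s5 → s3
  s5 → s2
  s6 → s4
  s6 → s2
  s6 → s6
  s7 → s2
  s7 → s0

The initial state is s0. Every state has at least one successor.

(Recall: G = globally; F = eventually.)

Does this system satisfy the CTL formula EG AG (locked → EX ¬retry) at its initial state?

States satisfying AG (locked → EX ¬retry): ∅.
States satisfying EG AG (locked → EX ¬retry): ∅.
No suitable path/successor from s0 witnesses the formula.
s0 ∉ Sat(EG AG (locked → EX ¬retry)).

Does not hold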